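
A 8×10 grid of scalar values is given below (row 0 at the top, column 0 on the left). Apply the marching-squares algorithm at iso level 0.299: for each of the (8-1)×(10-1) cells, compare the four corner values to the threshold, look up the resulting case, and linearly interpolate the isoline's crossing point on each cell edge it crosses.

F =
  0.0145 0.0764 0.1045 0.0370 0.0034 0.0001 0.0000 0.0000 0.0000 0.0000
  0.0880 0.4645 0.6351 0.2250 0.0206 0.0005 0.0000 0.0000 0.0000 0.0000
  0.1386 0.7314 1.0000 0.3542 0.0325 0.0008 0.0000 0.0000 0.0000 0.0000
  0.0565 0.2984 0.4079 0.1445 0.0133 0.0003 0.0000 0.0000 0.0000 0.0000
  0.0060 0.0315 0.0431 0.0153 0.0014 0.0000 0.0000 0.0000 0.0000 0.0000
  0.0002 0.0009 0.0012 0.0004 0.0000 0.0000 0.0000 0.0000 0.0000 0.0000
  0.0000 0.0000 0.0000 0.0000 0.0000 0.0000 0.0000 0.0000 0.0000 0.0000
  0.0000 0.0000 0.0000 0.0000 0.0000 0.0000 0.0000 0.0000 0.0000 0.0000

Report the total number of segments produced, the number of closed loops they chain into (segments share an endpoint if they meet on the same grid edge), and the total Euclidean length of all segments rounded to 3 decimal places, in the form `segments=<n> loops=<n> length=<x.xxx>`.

cell (0,0): code 0100 → (0.574,1.000)–(1.000,0.560)
cell (0,1): code 1100 → (0.367,2.000)–(0.574,1.000)
cell (0,2): code 1000 → (1.000,2.820)–(0.367,2.000)
cell (1,0): code 0110 → (1.000,0.560)–(2.000,0.271)
cell (1,2): code 1101 → (1.573,3.000)–(1.000,2.820)
cell (1,3): code 1000 → (2.000,3.172)–(1.573,3.000)
cell (2,0): code 0010 → (2.000,0.271)–(2.999,1.000)
cell (2,1): code 0111 → (2.999,1.000)–(3.000,1.005)
cell (2,2): code 1011 → (3.000,2.413)–(2.263,3.000)
cell (2,3): code 0001 → (2.263,3.000)–(2.000,3.172)
cell (3,1): code 0010 → (3.000,1.005)–(3.299,2.000)
cell (3,2): code 0001 → (3.299,2.000)–(3.000,2.413)
total: 12 segments, chained into 1 closed loop(s), length Σ = 8.818086

segments=12 loops=1 length=8.818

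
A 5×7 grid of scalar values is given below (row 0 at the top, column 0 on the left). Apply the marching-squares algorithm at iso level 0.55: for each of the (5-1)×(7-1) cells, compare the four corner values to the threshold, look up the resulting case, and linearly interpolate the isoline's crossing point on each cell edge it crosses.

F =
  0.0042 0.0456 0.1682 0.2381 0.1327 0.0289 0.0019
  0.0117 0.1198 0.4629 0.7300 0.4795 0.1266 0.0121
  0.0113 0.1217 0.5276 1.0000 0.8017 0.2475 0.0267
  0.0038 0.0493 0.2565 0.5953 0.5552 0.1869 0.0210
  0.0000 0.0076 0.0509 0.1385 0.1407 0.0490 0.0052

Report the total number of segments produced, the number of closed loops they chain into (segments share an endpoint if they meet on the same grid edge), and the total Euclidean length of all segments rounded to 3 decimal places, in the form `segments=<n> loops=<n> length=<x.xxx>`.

segments=10 loops=1 length=7.446

cell (0,2): code 0100 → (0.634,3.000)–(1.000,2.326)
cell (0,3): code 1000 → (1.000,3.719)–(0.634,3.000)
cell (1,2): code 0110 → (1.000,2.326)–(2.000,2.047)
cell (1,3): code 1101 → (1.219,4.000)–(1.000,3.719)
cell (1,4): code 1000 → (2.000,4.454)–(1.219,4.000)
cell (2,2): code 0110 → (2.000,2.047)–(3.000,2.866)
cell (2,4): code 1001 → (3.000,4.014)–(2.000,4.454)
cell (3,2): code 0010 → (3.000,2.866)–(3.099,3.000)
cell (3,3): code 0011 → (3.099,3.000)–(3.013,4.000)
cell (3,4): code 0001 → (3.013,4.000)–(3.000,4.014)
total: 10 segments, chained into 1 closed loop(s), length Σ = 7.445571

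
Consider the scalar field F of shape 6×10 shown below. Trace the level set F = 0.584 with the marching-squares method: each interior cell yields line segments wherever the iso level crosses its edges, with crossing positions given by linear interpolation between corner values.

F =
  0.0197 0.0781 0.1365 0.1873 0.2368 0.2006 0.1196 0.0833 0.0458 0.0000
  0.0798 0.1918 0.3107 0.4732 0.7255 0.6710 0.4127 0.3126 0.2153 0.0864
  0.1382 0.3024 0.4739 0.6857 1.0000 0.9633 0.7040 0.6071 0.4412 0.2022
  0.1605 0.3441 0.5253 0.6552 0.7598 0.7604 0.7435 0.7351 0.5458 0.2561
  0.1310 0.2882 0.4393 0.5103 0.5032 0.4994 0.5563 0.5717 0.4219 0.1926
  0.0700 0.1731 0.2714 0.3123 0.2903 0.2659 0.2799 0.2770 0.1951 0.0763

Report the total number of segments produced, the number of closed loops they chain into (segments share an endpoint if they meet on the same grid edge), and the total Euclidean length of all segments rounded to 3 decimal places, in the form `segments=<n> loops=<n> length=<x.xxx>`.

cell (0,3): code 0100 → (0.710,4.000)–(1.000,3.439)
cell (0,4): code 1100 → (0.815,5.000)–(0.710,4.000)
cell (0,5): code 1000 → (1.000,5.337)–(0.815,5.000)
cell (1,2): code 0100 → (1.521,3.000)–(2.000,2.520)
cell (1,3): code 1110 → (1.000,3.439)–(1.521,3.000)
cell (1,5): code 1101 → (1.588,6.000)–(1.000,5.337)
cell (1,6): code 1100 → (1.922,7.000)–(1.588,6.000)
cell (1,7): code 1000 → (2.000,7.139)–(1.922,7.000)
cell (2,2): code 0110 → (2.000,2.520)–(3.000,2.452)
cell (2,7): code 1001 → (3.000,7.798)–(2.000,7.139)
cell (3,2): code 0010 → (3.000,2.452)–(3.491,3.000)
cell (3,3): code 0011 → (3.491,3.000)–(3.685,4.000)
cell (3,4): code 0011 → (3.685,4.000)–(3.676,5.000)
cell (3,5): code 0011 → (3.676,5.000)–(3.852,6.000)
cell (3,6): code 0011 → (3.852,6.000)–(3.925,7.000)
cell (3,7): code 0001 → (3.925,7.000)–(3.000,7.798)
total: 16 segments, chained into 1 closed loop(s), length Σ = 13.675125

segments=16 loops=1 length=13.675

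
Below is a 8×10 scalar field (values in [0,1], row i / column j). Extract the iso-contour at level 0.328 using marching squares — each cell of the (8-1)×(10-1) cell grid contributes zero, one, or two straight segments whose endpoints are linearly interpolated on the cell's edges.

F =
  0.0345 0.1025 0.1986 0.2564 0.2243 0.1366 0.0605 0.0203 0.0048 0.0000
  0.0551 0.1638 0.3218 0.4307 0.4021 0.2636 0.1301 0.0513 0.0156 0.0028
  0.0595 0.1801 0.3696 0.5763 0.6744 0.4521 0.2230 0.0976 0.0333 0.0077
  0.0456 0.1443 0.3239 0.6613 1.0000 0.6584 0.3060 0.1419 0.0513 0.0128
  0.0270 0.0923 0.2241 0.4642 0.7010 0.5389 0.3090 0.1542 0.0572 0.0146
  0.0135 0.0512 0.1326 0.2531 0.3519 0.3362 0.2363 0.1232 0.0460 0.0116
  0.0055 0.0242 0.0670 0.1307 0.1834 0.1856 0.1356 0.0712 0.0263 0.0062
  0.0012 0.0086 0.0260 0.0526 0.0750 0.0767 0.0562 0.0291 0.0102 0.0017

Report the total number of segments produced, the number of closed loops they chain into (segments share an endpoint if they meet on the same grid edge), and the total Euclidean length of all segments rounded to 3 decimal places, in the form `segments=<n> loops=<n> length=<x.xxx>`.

segments=18 loops=1 length=13.843

cell (0,2): code 0100 → (0.411,3.000)–(1.000,2.057)
cell (0,3): code 1100 → (0.583,4.000)–(0.411,3.000)
cell (0,4): code 1000 → (1.000,4.535)–(0.583,4.000)
cell (1,1): code 0100 → (1.130,2.000)–(2.000,1.780)
cell (1,2): code 1110 → (1.000,2.057)–(1.130,2.000)
cell (1,4): code 1101 → (1.342,5.000)–(1.000,4.535)
cell (1,5): code 1000 → (2.000,5.542)–(1.342,5.000)
cell (2,1): code 0010 → (2.000,1.780)–(2.910,2.000)
cell (2,2): code 0111 → (2.910,2.000)–(3.000,2.012)
cell (2,5): code 1001 → (3.000,5.938)–(2.000,5.542)
cell (3,2): code 0110 → (3.000,2.012)–(4.000,2.433)
cell (3,5): code 1001 → (4.000,5.917)–(3.000,5.938)
cell (4,2): code 0010 → (4.000,2.433)–(4.645,3.000)
cell (4,3): code 0111 → (4.645,3.000)–(5.000,3.758)
cell (4,5): code 1001 → (5.000,5.082)–(4.000,5.917)
cell (5,3): code 0010 → (5.000,3.758)–(5.142,4.000)
cell (5,4): code 0011 → (5.142,4.000)–(5.054,5.000)
cell (5,5): code 0001 → (5.054,5.000)–(5.000,5.082)
total: 18 segments, chained into 1 closed loop(s), length Σ = 13.842993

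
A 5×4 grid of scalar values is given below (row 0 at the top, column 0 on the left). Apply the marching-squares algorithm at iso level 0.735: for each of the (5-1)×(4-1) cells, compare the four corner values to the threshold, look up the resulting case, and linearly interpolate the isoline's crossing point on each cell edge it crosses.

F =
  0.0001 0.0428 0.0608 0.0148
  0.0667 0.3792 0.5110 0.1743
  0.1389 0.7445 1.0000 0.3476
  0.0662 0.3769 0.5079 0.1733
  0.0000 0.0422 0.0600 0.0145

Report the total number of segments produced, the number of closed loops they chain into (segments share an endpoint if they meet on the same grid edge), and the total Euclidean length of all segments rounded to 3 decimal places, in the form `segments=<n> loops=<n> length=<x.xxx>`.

segments=6 loops=1 length=3.661

cell (1,0): code 0100 → (1.974,1.000)–(2.000,0.984)
cell (1,1): code 1100 → (1.458,2.000)–(1.974,1.000)
cell (1,2): code 1000 → (2.000,2.406)–(1.458,2.000)
cell (2,0): code 0010 → (2.000,0.984)–(2.026,1.000)
cell (2,1): code 0011 → (2.026,1.000)–(2.539,2.000)
cell (2,2): code 0001 → (2.539,2.000)–(2.000,2.406)
total: 6 segments, chained into 1 closed loop(s), length Σ = 3.661378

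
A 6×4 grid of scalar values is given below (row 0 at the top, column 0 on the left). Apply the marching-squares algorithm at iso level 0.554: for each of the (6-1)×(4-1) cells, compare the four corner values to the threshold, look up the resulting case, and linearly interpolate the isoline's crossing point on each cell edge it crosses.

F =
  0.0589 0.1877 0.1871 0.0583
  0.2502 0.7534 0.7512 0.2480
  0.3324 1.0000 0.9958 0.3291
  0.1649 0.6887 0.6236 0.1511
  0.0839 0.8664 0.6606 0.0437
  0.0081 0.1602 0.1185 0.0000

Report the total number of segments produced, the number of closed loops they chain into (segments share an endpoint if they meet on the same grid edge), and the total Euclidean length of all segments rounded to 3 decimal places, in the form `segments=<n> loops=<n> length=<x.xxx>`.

cell (0,0): code 0100 → (0.648,1.000)–(1.000,0.604)
cell (0,1): code 1100 → (0.650,2.000)–(0.648,1.000)
cell (0,2): code 1000 → (1.000,2.392)–(0.650,2.000)
cell (1,0): code 0110 → (1.000,0.604)–(2.000,0.332)
cell (1,2): code 1001 → (2.000,2.663)–(1.000,2.392)
cell (2,0): code 0110 → (2.000,0.332)–(3.000,0.743)
cell (2,2): code 1001 → (3.000,2.147)–(2.000,2.663)
cell (3,0): code 0110 → (3.000,0.743)–(4.000,0.601)
cell (3,2): code 1001 → (4.000,2.173)–(3.000,2.147)
cell (4,0): code 0010 → (4.000,0.601)–(4.442,1.000)
cell (4,1): code 0011 → (4.442,1.000)–(4.197,2.000)
cell (4,2): code 0001 → (4.197,2.000)–(4.000,2.173)
total: 12 segments, chained into 1 closed loop(s), length Σ = 10.231695

segments=12 loops=1 length=10.232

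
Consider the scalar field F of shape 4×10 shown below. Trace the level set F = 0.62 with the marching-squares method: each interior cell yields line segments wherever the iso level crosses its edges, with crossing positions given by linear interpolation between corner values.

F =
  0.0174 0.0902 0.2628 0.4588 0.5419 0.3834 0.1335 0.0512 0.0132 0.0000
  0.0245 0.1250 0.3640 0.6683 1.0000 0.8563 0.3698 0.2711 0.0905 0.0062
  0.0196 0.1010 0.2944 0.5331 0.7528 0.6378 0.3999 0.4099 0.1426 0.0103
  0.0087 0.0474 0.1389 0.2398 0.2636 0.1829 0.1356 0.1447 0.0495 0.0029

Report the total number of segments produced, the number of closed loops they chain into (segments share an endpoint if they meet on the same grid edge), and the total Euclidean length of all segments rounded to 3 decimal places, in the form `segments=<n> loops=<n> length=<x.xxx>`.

segments=10 loops=1 length=7.196

cell (0,2): code 0100 → (0.769,3.000)–(1.000,2.841)
cell (0,3): code 1100 → (0.170,4.000)–(0.769,3.000)
cell (0,4): code 1100 → (0.500,5.000)–(0.170,4.000)
cell (0,5): code 1000 → (1.000,5.486)–(0.500,5.000)
cell (1,2): code 0010 → (1.000,2.841)–(1.357,3.000)
cell (1,3): code 0111 → (1.357,3.000)–(2.000,3.396)
cell (1,5): code 1001 → (2.000,5.075)–(1.000,5.486)
cell (2,3): code 0010 → (2.000,3.396)–(2.271,4.000)
cell (2,4): code 0011 → (2.271,4.000)–(2.039,5.000)
cell (2,5): code 0001 → (2.039,5.000)–(2.000,5.075)
total: 10 segments, chained into 1 closed loop(s), length Σ = 7.195847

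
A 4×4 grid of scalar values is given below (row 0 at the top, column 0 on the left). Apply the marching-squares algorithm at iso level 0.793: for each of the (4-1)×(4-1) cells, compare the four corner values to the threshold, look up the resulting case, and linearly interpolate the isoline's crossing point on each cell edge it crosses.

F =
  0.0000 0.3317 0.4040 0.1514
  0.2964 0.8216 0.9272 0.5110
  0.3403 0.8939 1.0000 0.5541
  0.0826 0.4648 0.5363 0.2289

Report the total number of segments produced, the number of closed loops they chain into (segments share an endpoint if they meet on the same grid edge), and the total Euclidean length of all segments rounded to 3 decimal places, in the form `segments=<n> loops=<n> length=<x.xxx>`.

segments=8 loops=1 length=5.493

cell (0,0): code 0100 → (0.942,1.000)–(1.000,0.946)
cell (0,1): code 1100 → (0.744,2.000)–(0.942,1.000)
cell (0,2): code 1000 → (1.000,2.322)–(0.744,2.000)
cell (1,0): code 0110 → (1.000,0.946)–(2.000,0.818)
cell (1,2): code 1001 → (2.000,2.464)–(1.000,2.322)
cell (2,0): code 0010 → (2.000,0.818)–(2.235,1.000)
cell (2,1): code 0011 → (2.235,1.000)–(2.446,2.000)
cell (2,2): code 0001 → (2.446,2.000)–(2.000,2.464)
total: 8 segments, chained into 1 closed loop(s), length Σ = 5.493051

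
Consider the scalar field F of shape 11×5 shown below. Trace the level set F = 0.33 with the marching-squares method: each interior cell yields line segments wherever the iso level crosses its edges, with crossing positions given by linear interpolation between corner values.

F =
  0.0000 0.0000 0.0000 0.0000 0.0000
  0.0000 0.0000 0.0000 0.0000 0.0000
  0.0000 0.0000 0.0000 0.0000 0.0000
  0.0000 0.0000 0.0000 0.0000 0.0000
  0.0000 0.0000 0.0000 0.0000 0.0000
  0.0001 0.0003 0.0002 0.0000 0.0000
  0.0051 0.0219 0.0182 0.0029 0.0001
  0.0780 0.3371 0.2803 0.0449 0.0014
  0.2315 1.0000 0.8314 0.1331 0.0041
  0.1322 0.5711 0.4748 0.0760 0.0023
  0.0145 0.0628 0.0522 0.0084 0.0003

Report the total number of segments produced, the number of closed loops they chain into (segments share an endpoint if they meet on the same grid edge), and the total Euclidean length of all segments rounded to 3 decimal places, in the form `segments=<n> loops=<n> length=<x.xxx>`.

segments=10 loops=1 length=7.855

cell (6,0): code 0100 → (6.977,1.000)–(7.000,0.973)
cell (6,1): code 1000 → (7.000,1.125)–(6.977,1.000)
cell (7,0): code 0110 → (7.000,0.973)–(8.000,0.128)
cell (7,1): code 1101 → (7.090,2.000)–(7.000,1.125)
cell (7,2): code 1000 → (8.000,2.718)–(7.090,2.000)
cell (8,0): code 0110 → (8.000,0.128)–(9.000,0.451)
cell (8,2): code 1001 → (9.000,2.363)–(8.000,2.718)
cell (9,0): code 0010 → (9.000,0.451)–(9.474,1.000)
cell (9,1): code 0011 → (9.474,1.000)–(9.343,2.000)
cell (9,2): code 0001 → (9.343,2.000)–(9.000,2.363)
total: 10 segments, chained into 1 closed loop(s), length Σ = 7.855463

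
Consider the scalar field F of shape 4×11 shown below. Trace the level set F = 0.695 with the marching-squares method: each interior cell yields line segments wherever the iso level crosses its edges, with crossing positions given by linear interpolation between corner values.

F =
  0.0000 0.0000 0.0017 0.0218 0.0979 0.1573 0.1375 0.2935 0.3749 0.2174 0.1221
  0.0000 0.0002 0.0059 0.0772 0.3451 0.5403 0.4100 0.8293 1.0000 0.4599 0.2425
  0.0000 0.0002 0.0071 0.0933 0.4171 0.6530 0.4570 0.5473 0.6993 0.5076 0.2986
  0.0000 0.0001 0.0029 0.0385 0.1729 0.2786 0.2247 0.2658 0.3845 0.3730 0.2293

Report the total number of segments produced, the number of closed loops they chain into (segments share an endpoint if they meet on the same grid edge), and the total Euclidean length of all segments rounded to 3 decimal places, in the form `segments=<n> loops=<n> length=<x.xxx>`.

segments=8 loops=1 length=5.054

cell (0,6): code 0100 → (0.749,7.000)–(1.000,6.680)
cell (0,7): code 1100 → (0.512,8.000)–(0.749,7.000)
cell (0,8): code 1000 → (1.000,8.565)–(0.512,8.000)
cell (1,6): code 0010 → (1.000,6.680)–(1.476,7.000)
cell (1,7): code 0111 → (1.476,7.000)–(2.000,7.972)
cell (1,8): code 1001 → (2.000,8.022)–(1.000,8.565)
cell (2,7): code 0010 → (2.000,7.972)–(2.014,8.000)
cell (2,8): code 0001 → (2.014,8.000)–(2.000,8.022)
total: 8 segments, chained into 1 closed loop(s), length Σ = 5.053833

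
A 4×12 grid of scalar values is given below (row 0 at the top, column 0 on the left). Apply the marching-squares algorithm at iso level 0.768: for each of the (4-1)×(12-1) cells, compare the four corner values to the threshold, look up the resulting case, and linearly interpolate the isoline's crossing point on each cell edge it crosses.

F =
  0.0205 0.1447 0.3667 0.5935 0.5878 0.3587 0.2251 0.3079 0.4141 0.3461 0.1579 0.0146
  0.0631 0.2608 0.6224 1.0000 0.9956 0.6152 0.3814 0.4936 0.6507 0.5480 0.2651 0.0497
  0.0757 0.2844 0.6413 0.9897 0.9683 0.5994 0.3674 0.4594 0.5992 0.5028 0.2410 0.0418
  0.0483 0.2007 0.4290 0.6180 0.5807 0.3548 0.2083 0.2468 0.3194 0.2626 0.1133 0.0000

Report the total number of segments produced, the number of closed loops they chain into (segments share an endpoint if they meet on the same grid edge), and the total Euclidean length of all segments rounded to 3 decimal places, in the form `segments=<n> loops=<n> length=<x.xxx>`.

segments=8 loops=1 length=7.284

cell (0,2): code 0100 → (0.429,3.000)–(1.000,2.386)
cell (0,3): code 1100 → (0.442,4.000)–(0.429,3.000)
cell (0,4): code 1000 → (1.000,4.598)–(0.442,4.000)
cell (1,2): code 0110 → (1.000,2.386)–(2.000,2.364)
cell (1,4): code 1001 → (2.000,4.543)–(1.000,4.598)
cell (2,2): code 0010 → (2.000,2.364)–(2.596,3.000)
cell (2,3): code 0011 → (2.596,3.000)–(2.517,4.000)
cell (2,4): code 0001 → (2.517,4.000)–(2.000,4.543)
total: 8 segments, chained into 1 closed loop(s), length Σ = 7.283563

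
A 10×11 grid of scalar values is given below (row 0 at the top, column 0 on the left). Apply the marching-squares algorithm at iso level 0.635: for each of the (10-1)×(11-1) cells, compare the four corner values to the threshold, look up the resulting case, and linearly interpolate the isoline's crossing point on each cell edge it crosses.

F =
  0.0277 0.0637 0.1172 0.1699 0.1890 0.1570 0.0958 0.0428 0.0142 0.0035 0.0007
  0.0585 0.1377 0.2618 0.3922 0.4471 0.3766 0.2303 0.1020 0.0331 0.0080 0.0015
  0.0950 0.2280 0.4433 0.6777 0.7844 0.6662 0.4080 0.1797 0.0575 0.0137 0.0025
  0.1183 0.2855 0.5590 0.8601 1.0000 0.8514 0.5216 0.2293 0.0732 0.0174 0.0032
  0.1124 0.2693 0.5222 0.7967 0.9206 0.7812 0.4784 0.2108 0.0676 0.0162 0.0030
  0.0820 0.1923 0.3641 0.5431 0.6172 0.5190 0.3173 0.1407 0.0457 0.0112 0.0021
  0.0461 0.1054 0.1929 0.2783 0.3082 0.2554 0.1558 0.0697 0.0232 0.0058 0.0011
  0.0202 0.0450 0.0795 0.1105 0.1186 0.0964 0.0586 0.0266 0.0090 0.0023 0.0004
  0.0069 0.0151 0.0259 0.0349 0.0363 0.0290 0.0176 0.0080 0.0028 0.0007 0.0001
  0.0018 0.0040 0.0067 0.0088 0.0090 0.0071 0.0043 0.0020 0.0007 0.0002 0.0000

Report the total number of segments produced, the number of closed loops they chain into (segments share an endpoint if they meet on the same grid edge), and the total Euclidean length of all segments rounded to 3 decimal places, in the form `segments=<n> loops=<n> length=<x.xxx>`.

segments=12 loops=1 length=10.527

cell (1,2): code 0100 → (1.850,3.000)–(2.000,2.818)
cell (1,3): code 1100 → (1.557,4.000)–(1.850,3.000)
cell (1,4): code 1100 → (1.892,5.000)–(1.557,4.000)
cell (1,5): code 1000 → (2.000,5.121)–(1.892,5.000)
cell (2,2): code 0110 → (2.000,2.818)–(3.000,2.252)
cell (2,5): code 1001 → (3.000,5.656)–(2.000,5.121)
cell (3,2): code 0110 → (3.000,2.252)–(4.000,2.411)
cell (3,5): code 1001 → (4.000,5.483)–(3.000,5.656)
cell (4,2): code 0010 → (4.000,2.411)–(4.638,3.000)
cell (4,3): code 0011 → (4.638,3.000)–(4.941,4.000)
cell (4,4): code 0011 → (4.941,4.000)–(4.558,5.000)
cell (4,5): code 0001 → (4.558,5.000)–(4.000,5.483)
total: 12 segments, chained into 1 closed loop(s), length Σ = 10.526732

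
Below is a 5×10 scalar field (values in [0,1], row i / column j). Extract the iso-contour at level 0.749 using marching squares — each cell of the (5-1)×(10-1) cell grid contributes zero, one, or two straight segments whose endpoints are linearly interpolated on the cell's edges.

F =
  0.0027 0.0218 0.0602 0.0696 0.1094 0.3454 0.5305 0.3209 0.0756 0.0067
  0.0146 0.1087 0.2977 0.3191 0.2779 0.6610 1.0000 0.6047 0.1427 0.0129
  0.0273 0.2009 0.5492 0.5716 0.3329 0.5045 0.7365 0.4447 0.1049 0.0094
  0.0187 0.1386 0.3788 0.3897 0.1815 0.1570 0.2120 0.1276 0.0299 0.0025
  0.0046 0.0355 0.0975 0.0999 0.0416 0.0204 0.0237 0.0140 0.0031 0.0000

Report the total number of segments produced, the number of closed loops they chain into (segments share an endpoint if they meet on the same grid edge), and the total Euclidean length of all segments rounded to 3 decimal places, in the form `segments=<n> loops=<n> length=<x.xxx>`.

cell (0,5): code 0100 → (0.465,6.000)–(1.000,5.260)
cell (0,6): code 1000 → (1.000,6.635)–(0.465,6.000)
cell (1,5): code 0010 → (1.000,5.260)–(1.953,6.000)
cell (1,6): code 0001 → (1.953,6.000)–(1.000,6.635)
total: 4 segments, chained into 1 closed loop(s), length Σ = 4.094567

segments=4 loops=1 length=4.095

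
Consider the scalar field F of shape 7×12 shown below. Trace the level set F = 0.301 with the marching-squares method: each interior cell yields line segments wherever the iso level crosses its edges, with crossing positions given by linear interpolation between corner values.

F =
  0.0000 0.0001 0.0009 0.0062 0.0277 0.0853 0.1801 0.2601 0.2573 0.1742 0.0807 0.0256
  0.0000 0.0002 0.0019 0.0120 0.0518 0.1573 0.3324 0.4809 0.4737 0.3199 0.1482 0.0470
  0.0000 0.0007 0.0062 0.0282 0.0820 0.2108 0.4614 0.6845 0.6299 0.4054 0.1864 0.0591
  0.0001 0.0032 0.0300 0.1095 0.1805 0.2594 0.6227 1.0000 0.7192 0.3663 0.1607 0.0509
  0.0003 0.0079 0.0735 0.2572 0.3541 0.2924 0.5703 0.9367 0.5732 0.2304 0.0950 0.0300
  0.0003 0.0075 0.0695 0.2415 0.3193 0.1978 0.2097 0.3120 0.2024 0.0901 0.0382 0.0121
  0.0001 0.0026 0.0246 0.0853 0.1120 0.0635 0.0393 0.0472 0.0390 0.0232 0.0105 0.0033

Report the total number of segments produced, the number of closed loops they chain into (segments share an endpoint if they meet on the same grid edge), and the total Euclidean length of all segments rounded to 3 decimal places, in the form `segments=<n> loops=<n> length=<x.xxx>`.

segments=24 loops=2 length=18.799

cell (0,5): code 0100 → (0.794,6.000)–(1.000,5.821)
cell (0,6): code 1100 → (0.185,7.000)–(0.794,6.000)
cell (0,7): code 1100 → (0.202,8.000)–(0.185,7.000)
cell (0,8): code 1100 → (0.870,9.000)–(0.202,8.000)
cell (0,9): code 1000 → (1.000,9.110)–(0.870,9.000)
cell (1,5): code 0110 → (1.000,5.821)–(2.000,5.360)
cell (1,9): code 1001 → (2.000,9.477)–(1.000,9.110)
cell (2,5): code 0110 → (2.000,5.360)–(3.000,5.115)
cell (2,9): code 1001 → (3.000,9.318)–(2.000,9.477)
cell (3,3): code 0100 → (3.694,4.000)–(4.000,3.452)
cell (3,4): code 1000 → (4.000,4.861)–(3.694,4.000)
cell (3,5): code 0110 → (3.000,5.115)–(4.000,5.031)
cell (3,8): code 1011 → (4.000,8.794)–(3.481,9.000)
cell (3,9): code 0001 → (3.481,9.000)–(3.000,9.318)
cell (4,3): code 0110 → (4.000,3.452)–(5.000,3.765)
cell (4,4): code 1001 → (5.000,4.151)–(4.000,4.861)
cell (4,5): code 0010 → (4.000,5.031)–(4.747,6.000)
cell (4,6): code 0111 → (4.747,6.000)–(5.000,6.892)
cell (4,7): code 1011 → (5.000,7.100)–(4.734,8.000)
cell (4,8): code 0001 → (4.734,8.000)–(4.000,8.794)
cell (5,3): code 0010 → (5.000,3.765)–(5.088,4.000)
cell (5,4): code 0001 → (5.088,4.000)–(5.000,4.151)
cell (5,6): code 0010 → (5.000,6.892)–(5.042,7.000)
cell (5,7): code 0001 → (5.042,7.000)–(5.000,7.100)
total: 24 segments, chained into 2 closed loop(s), length Σ = 18.799073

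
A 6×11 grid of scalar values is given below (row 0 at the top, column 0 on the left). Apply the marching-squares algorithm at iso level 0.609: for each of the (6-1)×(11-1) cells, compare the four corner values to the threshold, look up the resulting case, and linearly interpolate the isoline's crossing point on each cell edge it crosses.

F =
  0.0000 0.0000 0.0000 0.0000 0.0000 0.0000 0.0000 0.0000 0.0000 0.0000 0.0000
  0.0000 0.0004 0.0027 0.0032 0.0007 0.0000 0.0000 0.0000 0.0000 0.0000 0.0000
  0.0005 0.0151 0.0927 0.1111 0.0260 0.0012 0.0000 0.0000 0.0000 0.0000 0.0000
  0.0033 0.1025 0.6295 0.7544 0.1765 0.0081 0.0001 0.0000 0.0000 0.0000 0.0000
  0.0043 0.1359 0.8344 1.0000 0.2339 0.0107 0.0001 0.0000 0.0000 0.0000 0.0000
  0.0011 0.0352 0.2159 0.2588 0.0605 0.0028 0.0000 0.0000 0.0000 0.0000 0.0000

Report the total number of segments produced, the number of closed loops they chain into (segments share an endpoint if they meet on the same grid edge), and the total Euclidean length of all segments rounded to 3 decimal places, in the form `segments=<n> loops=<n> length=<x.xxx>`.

segments=8 loops=1 length=5.717

cell (2,1): code 0100 → (2.962,2.000)–(3.000,1.961)
cell (2,2): code 1100 → (2.774,3.000)–(2.962,2.000)
cell (2,3): code 1000 → (3.000,3.252)–(2.774,3.000)
cell (3,1): code 0110 → (3.000,1.961)–(4.000,1.677)
cell (3,3): code 1001 → (4.000,3.510)–(3.000,3.252)
cell (4,1): code 0010 → (4.000,1.677)–(4.364,2.000)
cell (4,2): code 0011 → (4.364,2.000)–(4.528,3.000)
cell (4,3): code 0001 → (4.528,3.000)–(4.000,3.510)
total: 8 segments, chained into 1 closed loop(s), length Σ = 5.716626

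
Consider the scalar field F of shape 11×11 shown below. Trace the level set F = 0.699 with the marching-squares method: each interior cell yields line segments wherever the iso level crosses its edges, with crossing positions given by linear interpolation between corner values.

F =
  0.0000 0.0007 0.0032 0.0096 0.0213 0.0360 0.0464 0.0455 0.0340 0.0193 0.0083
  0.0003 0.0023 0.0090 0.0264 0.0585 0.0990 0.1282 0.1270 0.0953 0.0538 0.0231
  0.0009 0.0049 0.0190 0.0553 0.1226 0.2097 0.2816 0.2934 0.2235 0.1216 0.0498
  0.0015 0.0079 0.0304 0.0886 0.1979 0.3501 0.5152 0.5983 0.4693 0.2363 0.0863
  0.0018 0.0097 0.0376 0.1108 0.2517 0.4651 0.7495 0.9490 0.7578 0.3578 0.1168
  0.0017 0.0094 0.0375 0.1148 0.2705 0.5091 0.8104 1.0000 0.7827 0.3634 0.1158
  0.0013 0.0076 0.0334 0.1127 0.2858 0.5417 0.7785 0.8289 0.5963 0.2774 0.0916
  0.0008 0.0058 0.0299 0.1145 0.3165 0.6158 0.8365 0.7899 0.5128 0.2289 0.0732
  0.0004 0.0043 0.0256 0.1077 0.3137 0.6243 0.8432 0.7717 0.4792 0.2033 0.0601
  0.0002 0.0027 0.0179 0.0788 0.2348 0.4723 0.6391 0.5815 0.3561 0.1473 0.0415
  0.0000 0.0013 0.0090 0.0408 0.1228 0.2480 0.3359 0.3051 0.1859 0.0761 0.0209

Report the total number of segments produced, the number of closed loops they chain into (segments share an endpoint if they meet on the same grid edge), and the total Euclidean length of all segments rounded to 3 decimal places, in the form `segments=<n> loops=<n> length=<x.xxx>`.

cell (3,5): code 0100 → (3.784,6.000)–(4.000,5.822)
cell (3,6): code 1100 → (3.287,7.000)–(3.784,6.000)
cell (3,7): code 1100 → (3.796,8.000)–(3.287,7.000)
cell (3,8): code 1000 → (4.000,8.147)–(3.796,8.000)
cell (4,5): code 0110 → (4.000,5.822)–(5.000,5.630)
cell (4,8): code 1001 → (5.000,8.200)–(4.000,8.147)
cell (5,5): code 0110 → (5.000,5.630)–(6.000,5.664)
cell (5,7): code 1011 → (6.000,7.558)–(5.449,8.000)
cell (5,8): code 0001 → (5.449,8.000)–(5.000,8.200)
cell (6,5): code 0110 → (6.000,5.664)–(7.000,5.377)
cell (6,7): code 1001 → (7.000,7.328)–(6.000,7.558)
cell (7,5): code 0110 → (7.000,5.377)–(8.000,5.341)
cell (7,7): code 1001 → (8.000,7.249)–(7.000,7.328)
cell (8,5): code 0010 → (8.000,5.341)–(8.707,6.000)
cell (8,6): code 0011 → (8.707,6.000)–(8.382,7.000)
cell (8,7): code 0001 → (8.382,7.000)–(8.000,7.249)
total: 16 segments, chained into 1 closed loop(s), length Σ = 13.530846

segments=16 loops=1 length=13.531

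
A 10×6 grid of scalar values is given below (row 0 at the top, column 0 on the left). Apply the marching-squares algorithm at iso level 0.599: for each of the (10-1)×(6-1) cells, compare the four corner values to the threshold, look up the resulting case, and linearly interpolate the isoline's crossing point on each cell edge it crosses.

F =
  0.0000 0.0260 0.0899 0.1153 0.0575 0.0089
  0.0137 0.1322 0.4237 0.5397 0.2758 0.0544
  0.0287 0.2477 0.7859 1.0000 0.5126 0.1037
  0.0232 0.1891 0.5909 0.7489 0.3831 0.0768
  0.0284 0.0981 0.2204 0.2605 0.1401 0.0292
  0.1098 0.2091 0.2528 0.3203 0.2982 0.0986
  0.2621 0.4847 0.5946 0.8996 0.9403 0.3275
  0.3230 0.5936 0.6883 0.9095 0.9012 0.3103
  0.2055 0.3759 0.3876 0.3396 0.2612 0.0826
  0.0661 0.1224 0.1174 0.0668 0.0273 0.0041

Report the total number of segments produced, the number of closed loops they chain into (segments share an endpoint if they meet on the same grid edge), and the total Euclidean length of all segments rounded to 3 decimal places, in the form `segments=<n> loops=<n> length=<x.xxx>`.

segments=18 loops=2 length=15.550

cell (1,1): code 0100 → (1.484,2.000)–(2.000,1.653)
cell (1,2): code 1100 → (1.129,3.000)–(1.484,2.000)
cell (1,3): code 1000 → (2.000,3.823)–(1.129,3.000)
cell (2,1): code 0010 → (2.000,1.653)–(2.958,2.000)
cell (2,2): code 0111 → (2.958,2.000)–(3.000,2.051)
cell (2,3): code 1001 → (3.000,3.410)–(2.000,3.823)
cell (3,2): code 0010 → (3.000,2.051)–(3.307,3.000)
cell (3,3): code 0001 → (3.307,3.000)–(3.000,3.410)
cell (5,2): code 0100 → (5.481,3.000)–(6.000,2.014)
cell (5,3): code 1100 → (5.468,4.000)–(5.481,3.000)
cell (5,4): code 1000 → (6.000,4.557)–(5.468,4.000)
cell (6,1): code 0100 → (6.047,2.000)–(7.000,1.057)
cell (6,2): code 1110 → (6.000,2.014)–(6.047,2.000)
cell (6,4): code 1001 → (7.000,4.511)–(6.000,4.557)
cell (7,1): code 0010 → (7.000,1.057)–(7.297,2.000)
cell (7,2): code 0011 → (7.297,2.000)–(7.545,3.000)
cell (7,3): code 0011 → (7.545,3.000)–(7.472,4.000)
cell (7,4): code 0001 → (7.472,4.000)–(7.000,4.511)
total: 18 segments, chained into 2 closed loop(s), length Σ = 15.550155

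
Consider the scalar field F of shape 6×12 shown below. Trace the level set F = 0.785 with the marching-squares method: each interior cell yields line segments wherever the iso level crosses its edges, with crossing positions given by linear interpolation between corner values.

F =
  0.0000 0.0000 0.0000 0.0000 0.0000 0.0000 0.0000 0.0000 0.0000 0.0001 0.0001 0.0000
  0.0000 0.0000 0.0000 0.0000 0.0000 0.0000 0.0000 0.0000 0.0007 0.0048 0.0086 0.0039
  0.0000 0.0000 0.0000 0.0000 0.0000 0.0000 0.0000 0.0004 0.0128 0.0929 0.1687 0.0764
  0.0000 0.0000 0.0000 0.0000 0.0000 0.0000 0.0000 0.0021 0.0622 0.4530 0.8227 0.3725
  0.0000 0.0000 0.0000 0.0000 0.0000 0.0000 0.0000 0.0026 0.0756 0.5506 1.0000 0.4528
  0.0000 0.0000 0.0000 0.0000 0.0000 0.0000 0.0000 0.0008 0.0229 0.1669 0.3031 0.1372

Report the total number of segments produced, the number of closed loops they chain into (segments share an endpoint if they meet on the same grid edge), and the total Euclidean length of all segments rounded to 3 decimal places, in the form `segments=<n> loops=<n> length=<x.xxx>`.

cell (2,9): code 0100 → (2.942,10.000)–(3.000,9.898)
cell (2,10): code 1000 → (3.000,10.084)–(2.942,10.000)
cell (3,9): code 0110 → (3.000,9.898)–(4.000,9.522)
cell (3,10): code 1001 → (4.000,10.393)–(3.000,10.084)
cell (4,9): code 0010 → (4.000,9.522)–(4.309,10.000)
cell (4,10): code 0001 → (4.309,10.000)–(4.000,10.393)
total: 6 segments, chained into 1 closed loop(s), length Σ = 3.402831

segments=6 loops=1 length=3.403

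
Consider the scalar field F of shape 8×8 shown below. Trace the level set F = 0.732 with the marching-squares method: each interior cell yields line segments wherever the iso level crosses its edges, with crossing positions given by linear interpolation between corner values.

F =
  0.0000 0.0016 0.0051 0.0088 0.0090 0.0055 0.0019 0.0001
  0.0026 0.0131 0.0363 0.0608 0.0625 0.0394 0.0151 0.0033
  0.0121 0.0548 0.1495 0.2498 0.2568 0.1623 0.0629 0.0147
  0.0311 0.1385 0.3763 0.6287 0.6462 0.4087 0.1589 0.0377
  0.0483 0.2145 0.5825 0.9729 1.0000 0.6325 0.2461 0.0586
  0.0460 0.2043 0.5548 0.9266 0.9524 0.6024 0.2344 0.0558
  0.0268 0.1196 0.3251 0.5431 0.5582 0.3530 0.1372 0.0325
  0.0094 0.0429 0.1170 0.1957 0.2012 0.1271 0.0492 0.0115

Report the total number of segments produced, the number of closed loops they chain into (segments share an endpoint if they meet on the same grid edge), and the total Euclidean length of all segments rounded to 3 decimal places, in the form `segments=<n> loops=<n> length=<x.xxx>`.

cell (3,2): code 0100 → (3.300,3.000)–(4.000,2.383)
cell (3,3): code 1100 → (3.243,4.000)–(3.300,3.000)
cell (3,4): code 1000 → (4.000,4.729)–(3.243,4.000)
cell (4,2): code 0110 → (4.000,2.383)–(5.000,2.477)
cell (4,4): code 1001 → (5.000,4.630)–(4.000,4.729)
cell (5,2): code 0010 → (5.000,2.477)–(5.507,3.000)
cell (5,3): code 0011 → (5.507,3.000)–(5.559,4.000)
cell (5,4): code 0001 → (5.559,4.000)–(5.000,4.630)
total: 8 segments, chained into 1 closed loop(s), length Σ = 7.567945

segments=8 loops=1 length=7.568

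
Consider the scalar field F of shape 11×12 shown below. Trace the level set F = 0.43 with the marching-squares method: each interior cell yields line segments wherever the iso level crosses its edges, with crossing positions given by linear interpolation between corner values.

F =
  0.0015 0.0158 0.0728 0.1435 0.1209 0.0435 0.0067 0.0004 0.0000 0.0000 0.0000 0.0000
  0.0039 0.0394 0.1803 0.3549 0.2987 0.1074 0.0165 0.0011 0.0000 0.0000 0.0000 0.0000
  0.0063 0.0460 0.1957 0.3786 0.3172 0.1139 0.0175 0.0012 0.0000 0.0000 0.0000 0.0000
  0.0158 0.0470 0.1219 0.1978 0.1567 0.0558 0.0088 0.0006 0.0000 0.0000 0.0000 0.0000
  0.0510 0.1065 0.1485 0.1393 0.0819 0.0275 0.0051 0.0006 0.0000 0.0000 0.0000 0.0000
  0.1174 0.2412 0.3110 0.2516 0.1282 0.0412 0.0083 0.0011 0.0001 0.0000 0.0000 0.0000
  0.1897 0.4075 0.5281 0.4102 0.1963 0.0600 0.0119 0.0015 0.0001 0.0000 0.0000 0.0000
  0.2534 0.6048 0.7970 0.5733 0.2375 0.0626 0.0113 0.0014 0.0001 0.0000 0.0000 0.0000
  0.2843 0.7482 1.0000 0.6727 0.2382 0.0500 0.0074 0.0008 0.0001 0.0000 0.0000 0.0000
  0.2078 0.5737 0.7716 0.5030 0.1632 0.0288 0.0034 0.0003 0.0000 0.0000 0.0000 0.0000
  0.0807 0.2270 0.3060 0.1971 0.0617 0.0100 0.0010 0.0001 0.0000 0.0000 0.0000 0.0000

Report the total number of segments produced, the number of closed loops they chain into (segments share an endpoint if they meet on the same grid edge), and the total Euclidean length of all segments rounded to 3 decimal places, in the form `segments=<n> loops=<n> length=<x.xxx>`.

cell (5,1): code 0100 → (5.548,2.000)–(6.000,1.187)
cell (5,2): code 1000 → (6.000,2.832)–(5.548,2.000)
cell (6,0): code 0100 → (6.114,1.000)–(7.000,0.503)
cell (6,1): code 1110 → (6.000,1.187)–(6.114,1.000)
cell (6,2): code 1101 → (6.121,3.000)–(6.000,2.832)
cell (6,3): code 1000 → (7.000,3.427)–(6.121,3.000)
cell (7,0): code 0110 → (7.000,0.503)–(8.000,0.314)
cell (7,3): code 1001 → (8.000,3.559)–(7.000,3.427)
cell (8,0): code 0110 → (8.000,0.314)–(9.000,0.607)
cell (8,3): code 1001 → (9.000,3.215)–(8.000,3.559)
cell (9,0): code 0010 → (9.000,0.607)–(9.414,1.000)
cell (9,1): code 0011 → (9.414,1.000)–(9.734,2.000)
cell (9,2): code 0011 → (9.734,2.000)–(9.239,3.000)
cell (9,3): code 0001 → (9.239,3.000)–(9.000,3.215)
total: 14 segments, chained into 1 closed loop(s), length Σ = 11.479451

segments=14 loops=1 length=11.479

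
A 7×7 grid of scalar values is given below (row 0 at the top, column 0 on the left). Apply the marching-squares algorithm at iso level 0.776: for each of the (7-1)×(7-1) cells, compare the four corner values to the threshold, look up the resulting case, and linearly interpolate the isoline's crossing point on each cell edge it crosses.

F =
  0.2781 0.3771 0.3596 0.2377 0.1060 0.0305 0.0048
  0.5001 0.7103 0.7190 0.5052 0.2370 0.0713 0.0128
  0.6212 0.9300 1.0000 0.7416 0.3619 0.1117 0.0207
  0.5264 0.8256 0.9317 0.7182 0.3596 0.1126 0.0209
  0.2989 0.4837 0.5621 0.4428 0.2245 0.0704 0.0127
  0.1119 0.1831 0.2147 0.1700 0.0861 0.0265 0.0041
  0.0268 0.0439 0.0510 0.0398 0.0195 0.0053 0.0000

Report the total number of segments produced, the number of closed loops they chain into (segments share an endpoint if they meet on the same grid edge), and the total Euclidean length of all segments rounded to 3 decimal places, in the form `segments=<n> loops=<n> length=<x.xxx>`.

segments=8 loops=1 length=7.206

cell (1,0): code 0100 → (1.299,1.000)–(2.000,0.501)
cell (1,1): code 1100 → (1.203,2.000)–(1.299,1.000)
cell (1,2): code 1000 → (2.000,2.867)–(1.203,2.000)
cell (2,0): code 0110 → (2.000,0.501)–(3.000,0.834)
cell (2,2): code 1001 → (3.000,2.729)–(2.000,2.867)
cell (3,0): code 0010 → (3.000,0.834)–(3.145,1.000)
cell (3,1): code 0011 → (3.145,1.000)–(3.421,2.000)
cell (3,2): code 0001 → (3.421,2.000)–(3.000,2.729)
total: 8 segments, chained into 1 closed loop(s), length Σ = 7.205872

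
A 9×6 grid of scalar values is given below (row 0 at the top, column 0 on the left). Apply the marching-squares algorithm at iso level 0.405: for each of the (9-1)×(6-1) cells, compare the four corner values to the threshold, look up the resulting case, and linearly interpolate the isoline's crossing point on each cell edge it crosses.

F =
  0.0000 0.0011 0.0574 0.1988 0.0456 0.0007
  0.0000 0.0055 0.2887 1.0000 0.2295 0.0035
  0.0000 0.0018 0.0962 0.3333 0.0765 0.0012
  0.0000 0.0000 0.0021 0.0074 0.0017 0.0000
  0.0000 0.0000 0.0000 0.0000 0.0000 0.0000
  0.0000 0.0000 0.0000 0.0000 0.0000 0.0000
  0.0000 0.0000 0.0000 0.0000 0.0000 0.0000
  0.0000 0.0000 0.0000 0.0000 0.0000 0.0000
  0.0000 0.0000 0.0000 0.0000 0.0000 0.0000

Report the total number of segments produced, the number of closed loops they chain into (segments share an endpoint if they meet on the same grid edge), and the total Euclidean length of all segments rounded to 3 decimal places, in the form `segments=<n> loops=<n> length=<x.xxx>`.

segments=4 loops=1 length=4.593

cell (0,2): code 0100 → (0.257,3.000)–(1.000,2.164)
cell (0,3): code 1000 → (1.000,3.772)–(0.257,3.000)
cell (1,2): code 0010 → (1.000,2.164)–(1.892,3.000)
cell (1,3): code 0001 → (1.892,3.000)–(1.000,3.772)
total: 4 segments, chained into 1 closed loop(s), length Σ = 4.593327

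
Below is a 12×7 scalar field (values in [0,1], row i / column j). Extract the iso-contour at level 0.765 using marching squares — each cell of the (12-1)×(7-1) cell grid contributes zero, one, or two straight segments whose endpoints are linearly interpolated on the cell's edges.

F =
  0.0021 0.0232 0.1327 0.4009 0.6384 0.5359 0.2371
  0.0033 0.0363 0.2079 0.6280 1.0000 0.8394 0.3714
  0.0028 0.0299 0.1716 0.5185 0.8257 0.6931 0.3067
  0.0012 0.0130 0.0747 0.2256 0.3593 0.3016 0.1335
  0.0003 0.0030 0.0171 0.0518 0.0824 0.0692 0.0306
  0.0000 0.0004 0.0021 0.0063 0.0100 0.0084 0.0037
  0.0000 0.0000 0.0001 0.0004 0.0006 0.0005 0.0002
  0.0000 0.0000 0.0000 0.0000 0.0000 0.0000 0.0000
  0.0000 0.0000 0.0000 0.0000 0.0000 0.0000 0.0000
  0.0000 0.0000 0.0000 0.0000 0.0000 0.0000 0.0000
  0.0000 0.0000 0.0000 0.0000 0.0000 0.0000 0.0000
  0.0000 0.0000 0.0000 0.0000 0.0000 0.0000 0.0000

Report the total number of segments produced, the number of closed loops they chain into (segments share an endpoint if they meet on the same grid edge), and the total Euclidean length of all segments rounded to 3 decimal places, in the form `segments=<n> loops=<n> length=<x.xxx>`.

cell (0,3): code 0100 → (0.350,4.000)–(1.000,3.368)
cell (0,4): code 1100 → (0.755,5.000)–(0.350,4.000)
cell (0,5): code 1000 → (1.000,5.159)–(0.755,5.000)
cell (1,3): code 0110 → (1.000,3.368)–(2.000,3.802)
cell (1,4): code 1011 → (2.000,4.458)–(1.509,5.000)
cell (1,5): code 0001 → (1.509,5.000)–(1.000,5.159)
cell (2,3): code 0010 → (2.000,3.802)–(2.130,4.000)
cell (2,4): code 0001 → (2.130,4.000)–(2.000,4.458)
total: 8 segments, chained into 1 closed loop(s), length Σ = 5.344609

segments=8 loops=1 length=5.345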